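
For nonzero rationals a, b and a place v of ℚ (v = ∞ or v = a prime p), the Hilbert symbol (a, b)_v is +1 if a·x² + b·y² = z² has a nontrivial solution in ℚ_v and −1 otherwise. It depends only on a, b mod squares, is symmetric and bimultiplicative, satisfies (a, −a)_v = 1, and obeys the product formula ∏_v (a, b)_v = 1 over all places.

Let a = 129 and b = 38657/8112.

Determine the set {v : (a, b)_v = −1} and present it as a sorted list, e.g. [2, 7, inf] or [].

[]

Mod squares: a ≡ 129, b ≡ 115971. Check v ∈ {∞, 2, 3, 13, 29, 31, 43}.
v=3: a=3^1·(≡1), b=3^-1·(≡2) mod 3; (1|3)=+1, (2|3)=-1; (−1)^{1·-1·1}·(+1)^-1·(-1)^1 = +1.
v=29: a=29^0·(≡13), b=29^1·(≡11) mod 29; (13|29)=+1, (11|29)=-1; (−1)^{0·1·14}·(+1)^1·(-1)^0 = +1.
v=2: v_2(a)=0, v_2(b)=-4; units ≡ 1, 3 (mod 8); ε·ε+αω+βω = 0·1+0·1+-4·0 ≡ 0  ⇒  (a,b)_2 = +1.
v=31: a=31^0·(≡5), b=31^1·(≡21) mod 31; (5|31)=+1, (21|31)=-1; (−1)^{0·1·15}·(+1)^1·(-1)^0 = +1.
v=43: a=43^1·(≡3), b=43^1·(≡6) mod 43; (3|43)=-1, (6|43)=+1; (−1)^{1·1·21}·(-1)^1·(+1)^1 = +1.
v=∞: 129 > 0 and 115971 > 0  ⇒  (a,b)_∞ = +1.
v=13: a=13^0·(≡12), b=13^-2·(≡11) mod 13; (12|13)=+1, (11|13)=-1; (−1)^{0·-2·6}·(+1)^-2·(-1)^0 = +1.
Every local symbol is +1, so the conic 129·x² + 115971·y² = z² has ℚ_v-points for all v and hence a ℚ-point; (a, b / ℚ) ≅ M_2(ℚ).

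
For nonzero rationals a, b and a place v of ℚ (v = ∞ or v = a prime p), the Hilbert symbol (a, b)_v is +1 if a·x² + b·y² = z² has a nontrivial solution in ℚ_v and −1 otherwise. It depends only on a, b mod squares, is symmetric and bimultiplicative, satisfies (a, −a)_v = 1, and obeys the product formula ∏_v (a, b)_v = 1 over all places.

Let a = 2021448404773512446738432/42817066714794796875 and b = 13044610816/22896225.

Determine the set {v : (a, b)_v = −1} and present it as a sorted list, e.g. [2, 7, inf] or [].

[2, 23]

Mod squares: a ≡ 51, b ≡ 391. Check v ∈ {∞, 2, 3, 5, 11, 17, 19, 23, 29}.
v=2: v_2(a)=26, v_2(b)=8; units ≡ 3, 7 (mod 8); ε·ε+αω+βω = 1·1+26·0+8·1 ≡ 1  ⇒  (a,b)_2 = -1.
v=11: a=11^-6·(≡10), b=11^-2·(≡2) mod 11; (10|11)=-1, (2|11)=-1; (−1)^{-6·-2·5}·(-1)^-2·(-1)^-6 = +1.
v=∞: 51 > 0 and 391 > 0  ⇒  (a,b)_∞ = +1.
v=17: a=17^3·(≡5), b=17^1·(≡10) mod 17; (5|17)=-1, (10|17)=-1; (−1)^{3·1·8}·(-1)^1·(-1)^3 = +1.
v=23: a=23^0·(≡5), b=23^1·(≡15) mod 23; (5|23)=-1, (15|23)=-1; (−1)^{0·1·11}·(-1)^1·(-1)^0 = -1.
v=3: a=3^-7·(≡2), b=3^-2·(≡1) mod 3; (2|3)=-1, (1|3)=+1; (−1)^{-7·-2·1}·(-1)^-2·(+1)^-7 = +1.
v=19: a=19^10·(≡10), b=19^4·(≡11) mod 19; (10|19)=-1, (11|19)=+1; (−1)^{10·4·9}·(-1)^4·(+1)^10 = +1.
v=5: a=5^-6·(≡1), b=5^-2·(≡4) mod 5; (1|5)=+1, (4|5)=+1; (−1)^{-6·-2·2}·(+1)^-2·(+1)^-6 = +1.
v=29: a=29^-4·(≡4), b=29^-2·(≡19) mod 29; (4|29)=+1, (19|29)=-1; (−1)^{-4·-2·14}·(+1)^-2·(-1)^-4 = +1.
Ram(51, 391) = {2, 23}; no ℚ_2-point on the conic.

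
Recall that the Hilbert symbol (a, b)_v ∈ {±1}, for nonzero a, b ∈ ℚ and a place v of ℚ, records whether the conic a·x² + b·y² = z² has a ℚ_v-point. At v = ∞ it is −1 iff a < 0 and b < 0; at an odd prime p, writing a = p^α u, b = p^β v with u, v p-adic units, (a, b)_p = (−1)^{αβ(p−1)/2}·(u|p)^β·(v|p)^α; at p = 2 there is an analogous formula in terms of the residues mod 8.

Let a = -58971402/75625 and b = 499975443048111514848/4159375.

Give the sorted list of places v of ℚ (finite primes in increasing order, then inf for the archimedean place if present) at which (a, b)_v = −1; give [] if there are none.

[2, 5, 17, 19]

Mod squares: a ≡ -14858, b ≡ 461890. Check v ∈ {∞, 2, 3, 5, 7, 11, 13, 17, 19, 23}.
v=13: a=13^0·(≡1), b=13^1·(≡10) mod 13; (1|13)=+1, (10|13)=+1; (−1)^{0·1·6}·(+1)^1·(+1)^0 = +1.
v=∞: -14858 < 0 and 461890 > 0  ⇒  (a,b)_∞ = +1.
v=5: a=5^-4·(≡3), b=5^-5·(≡3) mod 5; (3|5)=-1, (3|5)=-1; (−1)^{-4·-5·2}·(-1)^-5·(-1)^-4 = -1.
v=7: a=7^2·(≡3), b=7^2·(≡1) mod 7; (3|7)=-1, (1|7)=+1; (−1)^{2·2·3}·(-1)^2·(+1)^2 = +1.
v=23: a=23^1·(≡20), b=23^4·(≡9) mod 23; (20|23)=-1, (9|23)=+1; (−1)^{1·4·11}·(-1)^4·(+1)^1 = +1.
v=2: v_2(a)=1, v_2(b)=5; units ≡ 3, 1 (mod 8); ε·ε+αω+βω = 1·0+1·0+5·1 ≡ 1  ⇒  (a,b)_2 = -1.
v=19: a=19^1·(≡5), b=19^3·(≡9) mod 19; (5|19)=+1, (9|19)=+1; (−1)^{1·3·9}·(+1)^3·(+1)^1 = -1.
v=17: a=17^1·(≡7), b=17^5·(≡8) mod 17; (7|17)=-1, (8|17)=+1; (−1)^{1·5·8}·(-1)^5·(+1)^1 = -1.
v=11: a=11^-2·(≡3), b=11^-3·(≡1) mod 11; (3|11)=+1, (1|11)=+1; (−1)^{-2·-3·5}·(+1)^-3·(+1)^-2 = +1.
v=3: a=3^4·(≡1), b=3^2·(≡1) mod 3; (1|3)=+1, (1|3)=+1; (−1)^{4·2·1}·(+1)^2·(+1)^4 = +1.
(-14858, 461890 / ℚ) ramifies at {2, 5, 17, 19}: a division algebra.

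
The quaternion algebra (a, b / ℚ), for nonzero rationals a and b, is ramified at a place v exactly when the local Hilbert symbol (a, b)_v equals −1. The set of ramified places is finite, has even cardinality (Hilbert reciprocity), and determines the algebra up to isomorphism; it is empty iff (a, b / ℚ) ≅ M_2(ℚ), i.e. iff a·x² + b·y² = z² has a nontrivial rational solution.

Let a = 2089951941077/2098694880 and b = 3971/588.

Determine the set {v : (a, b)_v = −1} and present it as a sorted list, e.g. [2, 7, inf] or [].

[3, 5, 7, 11]

(a, b) ≡ (2310, 33) mod (ℚ^×)²; places V = {2, 3, 5, 7, 11, 13, 17, 19, 23, 29, 41, ∞}.
(a,b)_7: α=1, u≡4; β=-2, v≡6 (mod 7); (4|7)=+1, (6|7)=-1; sign (−1)^0·+1^-2·-1^1 = -1.
(a,b)_5: α=-1, u≡2; β=0, v≡2 (mod 5); (2|5)=-1, (2|5)=-1; sign (−1)^0·-1^0·-1^-1 = -1.
(a,b)_2: α=-5, β=-2; u≡3, v≡1 (mod 8); ε(u)ε(v)=1·0, αω(v)=-5·0, βω(u)=-2·1; sum ≡ 0  ⇒  +1.
(a,b)_23: α=2, u≡10; β=0, v≡10 (mod 23); (10|23)=-1, (10|23)=-1; sign (−1)^0·-1^0·-1^2 = +1.
(a,b)_19: α=2, u≡6; β=2, v≡8 (mod 19); (6|19)=+1, (8|19)=-1; sign (−1)^0·+1^2·-1^2 = +1.
(a,b)_29: α=2, u≡3; β=0, v≡7 (mod 29); (3|29)=-1, (7|29)=+1; sign (−1)^0·-1^0·+1^2 = +1.
(a,b)_3: α=-3, u≡2; β=-1, v≡2 (mod 3); (2|3)=-1, (2|3)=-1; sign (−1)^1·-1^-1·-1^-3 = -1.
(a,b)_13: α=2, u≡1; β=0, v≡2 (mod 13); (1|13)=+1, (2|13)=-1; sign (−1)^0·+1^0·-1^2 = +1.
(a,b)_41: α=-2, u≡14; β=0, v≡23 (mod 41); (14|41)=-1, (23|41)=+1; sign (−1)^0·-1^0·+1^-2 = +1.
(a,b)_∞: sgn(2310)=+, sgn(33)=+, so +1.
(a,b)_17: α=-2, u≡8; β=0, v≡1 (mod 17); (8|17)=+1, (1|17)=+1; sign (−1)^0·+1^0·+1^-2 = +1.
(a,b)_11: α=1, u≡4; β=1, v≡4 (mod 11); (4|11)=+1, (4|11)=+1; sign (−1)^1·+1^1·+1^1 = -1.
|Ram(2310, 33)| = 4, even; anisotropic at {3, 5, 7, 11}.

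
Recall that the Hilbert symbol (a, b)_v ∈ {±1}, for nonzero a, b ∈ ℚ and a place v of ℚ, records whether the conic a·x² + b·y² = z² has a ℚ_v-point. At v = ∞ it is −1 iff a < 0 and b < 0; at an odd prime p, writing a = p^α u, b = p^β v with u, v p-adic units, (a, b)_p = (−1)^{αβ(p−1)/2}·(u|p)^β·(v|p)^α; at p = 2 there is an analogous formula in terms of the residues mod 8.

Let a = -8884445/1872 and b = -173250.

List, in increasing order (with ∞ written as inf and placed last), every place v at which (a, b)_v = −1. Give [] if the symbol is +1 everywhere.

Mod squares: a ≡ -65, b ≡ -770. Check v ∈ {∞, 2, 3, 5, 7, 11, 13, 31, 43}.
v=3: a=3^-2·(≡1), b=3^2·(≡1) mod 3; (1|3)=+1, (1|3)=+1; (−1)^{-2·2·1}·(+1)^2·(+1)^-2 = +1.
v=11: a=11^0·(≡1), b=11^1·(≡2) mod 11; (1|11)=+1, (2|11)=-1; (−1)^{0·1·5}·(+1)^1·(-1)^0 = +1.
v=2: v_2(a)=-4, v_2(b)=1; units ≡ 7, 7 (mod 8); ε·ε+αω+βω = 1·1+-4·0+1·0 ≡ 1  ⇒  (a,b)_2 = -1.
v=13: a=13^-1·(≡2), b=13^0·(≡1) mod 13; (2|13)=-1, (1|13)=+1; (−1)^{-1·0·6}·(-1)^0·(+1)^-1 = +1.
v=43: a=43^2·(≡36), b=43^0·(≡40) mod 43; (36|43)=+1, (40|43)=+1; (−1)^{2·0·21}·(+1)^0·(+1)^2 = +1.
v=7: a=7^0·(≡6), b=7^1·(≡2) mod 7; (6|7)=-1, (2|7)=+1; (−1)^{0·1·3}·(-1)^1·(+1)^0 = -1.
v=∞: -65 < 0 and -770 < 0  ⇒  (a,b)_∞ = -1.
v=31: a=31^2·(≡2), b=31^0·(≡9) mod 31; (2|31)=+1, (9|31)=+1; (−1)^{2·0·15}·(+1)^0·(+1)^2 = +1.
v=5: a=5^1·(≡3), b=5^3·(≡4) mod 5; (3|5)=-1, (4|5)=+1; (−1)^{1·3·2}·(-1)^3·(+1)^1 = -1.
(-65, -770 / ℚ) ramifies at {2, 5, 7, ∞}: a division algebra.

[2, 5, 7, inf]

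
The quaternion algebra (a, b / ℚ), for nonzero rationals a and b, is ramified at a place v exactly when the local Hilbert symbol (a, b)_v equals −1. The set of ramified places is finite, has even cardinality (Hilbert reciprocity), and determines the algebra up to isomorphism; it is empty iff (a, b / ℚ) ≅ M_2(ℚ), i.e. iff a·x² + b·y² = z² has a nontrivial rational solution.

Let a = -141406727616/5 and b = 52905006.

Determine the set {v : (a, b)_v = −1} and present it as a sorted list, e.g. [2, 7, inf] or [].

[2, 3, 7, 19]

(a, b) ≡ (-47355, 119966) mod (ℚ^×)²; places V = {2, 3, 5, 7, 11, 19, 23, 41, ∞}.
(a,b)_23: α=2, u≡3; β=0, v≡15 (mod 23); (3|23)=+1, (15|23)=-1; sign (−1)^0·+1^0·-1^2 = +1.
(a,b)_19: α=0, u≡3; β=1, v≡5 (mod 19); (3|19)=-1, (5|19)=+1; sign (−1)^0·-1^1·+1^0 = -1.
(a,b)_11: α=1, u≡10; β=1, v≡5 (mod 11); (10|11)=-1, (5|11)=+1; sign (−1)^1·-1^1·+1^1 = +1.
(a,b)_2: α=6, β=1; u≡5, v≡7 (mod 8); ε(u)ε(v)=0·1, αω(v)=6·0, βω(u)=1·1; sum ≡ 1  ⇒  -1.
(a,b)_∞: sgn(-47355)=−, sgn(119966)=+, so +1.
(a,b)_41: α=1, u≡13; β=1, v≡14 (mod 41); (13|41)=-1, (14|41)=-1; sign (−1)^0·-1^1·-1^1 = +1.
(a,b)_3: α=3, u≡1; β=2, v≡2 (mod 3); (1|3)=+1, (2|3)=-1; sign (−1)^0·+1^2·-1^3 = -1.
(a,b)_7: α=3, u≡1; β=3, v≡4 (mod 7); (1|7)=+1, (4|7)=+1; sign (−1)^1·+1^3·+1^3 = -1.
(a,b)_5: α=-1, u≡4; β=0, v≡1 (mod 5); (4|5)=+1, (1|5)=+1; sign (−1)^0·+1^0·+1^-1 = +1.
Ram(-47355, 119966) = {2, 3, 7, 19}; no ℚ_2-point on the conic.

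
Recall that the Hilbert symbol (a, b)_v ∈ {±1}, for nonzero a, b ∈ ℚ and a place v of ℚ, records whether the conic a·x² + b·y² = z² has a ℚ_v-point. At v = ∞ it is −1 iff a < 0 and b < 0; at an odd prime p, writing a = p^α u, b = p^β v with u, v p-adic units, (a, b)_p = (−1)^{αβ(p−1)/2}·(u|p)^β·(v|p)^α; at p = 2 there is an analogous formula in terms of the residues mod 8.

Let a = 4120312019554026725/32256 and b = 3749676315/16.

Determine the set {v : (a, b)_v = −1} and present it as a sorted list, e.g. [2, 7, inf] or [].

[13, 17]

Mod squares: a ≡ 3094, b ≡ 19635. Check v ∈ {∞, 2, 3, 5, 7, 11, 13, 17, 19, 23}.
v=7: a=7^-1·(≡1), b=7^1·(≡5) mod 7; (1|7)=+1, (5|7)=-1; (−1)^{-1·1·3}·(+1)^1·(-1)^-1 = +1.
v=3: a=3^-2·(≡1), b=3^1·(≡2) mod 3; (1|3)=+1, (2|3)=-1; (−1)^{-2·1·1}·(+1)^1·(-1)^-2 = +1.
v=5: a=5^2·(≡4), b=5^1·(≡3) mod 5; (4|5)=+1, (3|5)=-1; (−1)^{2·1·2}·(+1)^1·(-1)^2 = +1.
v=2: v_2(a)=-9, v_2(b)=-4; units ≡ 3, 3 (mod 8); ε·ε+αω+βω = 1·1+-9·1+-4·1 ≡ 0  ⇒  (a,b)_2 = +1.
v=11: a=11^2·(≡1), b=11^1·(≡1) mod 11; (1|11)=+1, (1|11)=+1; (−1)^{2·1·5}·(+1)^1·(+1)^2 = +1.
v=23: a=23^4·(≡3), b=23^2·(≡16) mod 23; (3|23)=+1, (16|23)=+1; (−1)^{4·2·11}·(+1)^2·(+1)^4 = +1.
v=17: a=17^1·(≡12), b=17^1·(≡8) mod 17; (12|17)=-1, (8|17)=+1; (−1)^{1·1·8}·(-1)^1·(+1)^1 = -1.
v=13: a=13^3·(≡12), b=13^0·(≡7) mod 13; (12|13)=+1, (7|13)=-1; (−1)^{3·0·6}·(+1)^0·(-1)^3 = -1.
v=∞: 3094 > 0 and 19635 > 0  ⇒  (a,b)_∞ = +1.
v=19: a=19^4·(≡11), b=19^2·(≡8) mod 19; (11|19)=+1, (8|19)=-1; (−1)^{4·2·9}·(+1)^2·(-1)^4 = +1.
Ram(3094, 19635) = {13, 17}; no ℚ_13-point on the conic.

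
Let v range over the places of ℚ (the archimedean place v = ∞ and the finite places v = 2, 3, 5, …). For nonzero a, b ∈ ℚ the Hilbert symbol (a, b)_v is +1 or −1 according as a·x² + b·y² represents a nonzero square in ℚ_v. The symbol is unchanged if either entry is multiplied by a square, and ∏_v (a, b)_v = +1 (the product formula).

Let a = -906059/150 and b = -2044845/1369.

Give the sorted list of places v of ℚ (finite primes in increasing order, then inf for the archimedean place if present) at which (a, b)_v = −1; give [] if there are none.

[11, inf]

(a, b) ≡ (-66, -2805) mod (ℚ^×)²; places V = {2, 3, 5, 7, 11, 17, 37, 41, ∞}.
(a,b)_2: α=-1, β=0; u≡7, v≡3 (mod 8); ε(u)ε(v)=1·1, αω(v)=-1·1, βω(u)=0·0; sum ≡ 0  ⇒  +1.
(a,b)_7: α=2, u≡1; β=0, v≡4 (mod 7); (1|7)=+1, (4|7)=+1; sign (−1)^0·+1^0·+1^2 = +1.
(a,b)_∞: sgn(-66)=−, sgn(-2805)=−, so -1.
(a,b)_5: α=-2, u≡1; β=1, v≡4 (mod 5); (1|5)=+1, (4|5)=+1; sign (−1)^0·+1^1·+1^-2 = +1.
(a,b)_11: α=1, u≡3; β=1, v≡1 (mod 11); (3|11)=+1, (1|11)=+1; sign (−1)^1·+1^1·+1^1 = -1.
(a,b)_41: α=2, u≡18; β=0, v≡7 (mod 41); (18|41)=+1, (7|41)=-1; sign (−1)^0·+1^0·-1^2 = +1.
(a,b)_17: α=0, u≡9; β=1, v≡14 (mod 17); (9|17)=+1, (14|17)=-1; sign (−1)^0·+1^1·-1^0 = +1.
(a,b)_3: α=-1, u≡2; β=7, v≡1 (mod 3); (2|3)=-1, (1|3)=+1; sign (−1)^1·-1^7·+1^-1 = +1.
(a,b)_37: α=0, u≡17; β=-2, v≡34 (mod 37); (17|37)=-1, (34|37)=+1; sign (−1)^0·-1^-2·+1^0 = +1.
|Ram(-66, -2805)| = 2, even; anisotropic at {11, ∞}.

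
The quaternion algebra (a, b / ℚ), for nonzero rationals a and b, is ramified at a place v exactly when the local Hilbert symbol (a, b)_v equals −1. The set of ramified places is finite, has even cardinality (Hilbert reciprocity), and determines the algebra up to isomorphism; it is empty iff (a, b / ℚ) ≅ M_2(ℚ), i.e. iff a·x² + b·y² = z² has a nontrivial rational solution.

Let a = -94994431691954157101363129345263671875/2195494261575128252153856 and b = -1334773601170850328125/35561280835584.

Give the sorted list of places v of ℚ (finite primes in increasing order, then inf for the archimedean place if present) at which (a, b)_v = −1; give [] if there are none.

(a, b) ≡ (-155, -17501) mod (ℚ^×)²; places V = {2, 3, 5, 7, 11, 17, 19, 29, 31, 37, 43, ∞}.
(a,b)_2: α=-18, β=-12; u≡5, v≡3 (mod 8); ε(u)ε(v)=0·1, αω(v)=-18·1, βω(u)=-12·1; sum ≡ 0  ⇒  +1.
(a,b)_∞: sgn(-155)=−, sgn(-17501)=−, so -1.
(a,b)_5: α=11, u≡4; β=6, v≡1 (mod 5); (4|5)=+1, (1|5)=+1; sign (−1)^0·+1^6·+1^11 = +1.
(a,b)_11: α=8, u≡7; β=5, v≡1 (mod 11); (7|11)=-1, (1|11)=+1; sign (−1)^0·-1^5·+1^8 = -1.
(a,b)_29: α=-4, u≡10; β=-2, v≡3 (mod 29); (10|29)=-1, (3|29)=-1; sign (−1)^0·-1^-2·-1^-4 = +1.
(a,b)_17: α=-4, u≡2; β=-2, v≡2 (mod 17); (2|17)=+1, (2|17)=+1; sign (−1)^0·+1^-2·+1^-4 = +1.
(a,b)_37: α=2, u≡28; β=1, v≡17 (mod 37); (28|37)=+1, (17|37)=-1; sign (−1)^0·+1^1·-1^2 = +1.
(a,b)_19: α=4, u≡11; β=2, v≡16 (mod 19); (11|19)=+1, (16|19)=+1; sign (−1)^0·+1^2·+1^4 = +1.
(a,b)_31: α=7, u≡6; β=4, v≡25 (mod 31); (6|31)=-1, (25|31)=+1; sign (−1)^0·-1^4·+1^7 = +1.
(a,b)_3: α=-10, u≡1; β=-6, v≡1 (mod 3); (1|3)=+1, (1|3)=+1; sign (−1)^0·+1^-6·+1^-10 = +1.
(a,b)_43: α=2, u≡17; β=1, v≡6 (mod 43); (17|43)=+1, (6|43)=+1; sign (−1)^0·+1^1·+1^2 = +1.
(a,b)_7: α=-4, u≡5; β=-2, v≡3 (mod 7); (5|7)=-1, (3|7)=-1; sign (−1)^0·-1^-2·-1^-4 = +1.
(-155, -17501 / ℚ) ramifies at {11, ∞}: a division algebra.

[11, inf]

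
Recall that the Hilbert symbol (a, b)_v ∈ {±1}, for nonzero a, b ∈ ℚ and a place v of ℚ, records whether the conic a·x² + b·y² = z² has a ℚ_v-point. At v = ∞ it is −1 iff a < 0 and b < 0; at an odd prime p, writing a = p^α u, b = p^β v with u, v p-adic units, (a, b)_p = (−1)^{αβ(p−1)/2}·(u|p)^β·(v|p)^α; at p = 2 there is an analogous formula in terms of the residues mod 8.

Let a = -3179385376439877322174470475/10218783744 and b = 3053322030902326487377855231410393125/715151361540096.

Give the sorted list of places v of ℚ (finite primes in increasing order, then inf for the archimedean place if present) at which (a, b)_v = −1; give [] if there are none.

Mod squares: a ≡ -14535931, b ≡ 1628814. Check v ∈ {∞, 2, 3, 5, 7, 11, 13, 19, 23, 29, 31, 37}.
v=37: a=37^1·(≡26), b=37^1·(≡23) mod 37; (26|37)=+1, (23|37)=-1; (−1)^{1·1·18}·(+1)^1·(-1)^1 = -1.
v=19: a=19^3·(≡7), b=19^4·(≡6) mod 19; (7|19)=+1, (6|19)=+1; (−1)^{3·4·9}·(+1)^4·(+1)^3 = +1.
v=2: v_2(a)=-10, v_2(b)=-15; units ≡ 5, 7 (mod 8); ε·ε+αω+βω = 0·1+-10·0+-15·1 ≡ 1  ⇒  (a,b)_2 = -1.
v=13: a=13^-2·(≡8), b=13^-2·(≡8) mod 13; (8|13)=-1, (8|13)=-1; (−1)^{-2·-2·6}·(-1)^-2·(-1)^-2 = +1.
v=31: a=31^3·(≡7), b=31^4·(≡6) mod 31; (7|31)=+1, (6|31)=-1; (−1)^{3·4·15}·(+1)^4·(-1)^3 = -1.
v=7: a=7^6·(≡3), b=7^8·(≡6) mod 7; (3|7)=-1, (6|7)=-1; (−1)^{6·8·3}·(-1)^8·(-1)^6 = +1.
v=29: a=29^1·(≡12), b=29^1·(≡5) mod 29; (12|29)=-1, (5|29)=+1; (−1)^{1·1·14}·(-1)^1·(+1)^1 = -1.
v=3: a=3^-10·(≡2), b=3^-17·(≡1) mod 3; (2|3)=-1, (1|3)=+1; (−1)^{-10·-17·1}·(-1)^-17·(+1)^-10 = -1.
v=5: a=5^2·(≡4), b=5^4·(≡4) mod 5; (4|5)=+1, (4|5)=+1; (−1)^{2·4·2}·(+1)^4·(+1)^2 = +1.
v=11: a=11^8·(≡6), b=11^11·(≡5) mod 11; (6|11)=-1, (5|11)=+1; (−1)^{8·11·5}·(-1)^11·(+1)^8 = -1.
v=23: a=23^1·(≡20), b=23^1·(≡4) mod 23; (20|23)=-1, (4|23)=+1; (−1)^{1·1·11}·(-1)^1·(+1)^1 = +1.
v=∞: -14535931 < 0 and 1628814 > 0  ⇒  (a,b)_∞ = +1.
(-14535931, 1628814 / ℚ) ramifies at {2, 3, 11, 29, 31, 37}: a division algebra.

[2, 3, 11, 29, 31, 37]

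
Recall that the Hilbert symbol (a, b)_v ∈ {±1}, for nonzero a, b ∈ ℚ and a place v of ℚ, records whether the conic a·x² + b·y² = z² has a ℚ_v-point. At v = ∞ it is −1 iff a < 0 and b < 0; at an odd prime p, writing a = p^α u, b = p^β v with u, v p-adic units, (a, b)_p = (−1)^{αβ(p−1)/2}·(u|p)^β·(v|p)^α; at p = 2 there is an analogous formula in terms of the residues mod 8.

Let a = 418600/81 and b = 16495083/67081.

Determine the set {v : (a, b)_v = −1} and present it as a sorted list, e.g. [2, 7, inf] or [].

[2, 7, 11, 13]

Mod squares: a ≡ 4186, b ≡ 187. Check v ∈ {∞, 2, 3, 5, 7, 11, 13, 17, 23, 37}.
v=5: a=5^2·(≡4), b=5^0·(≡3) mod 5; (4|5)=+1, (3|5)=-1; (−1)^{2·0·2}·(+1)^0·(-1)^2 = +1.
v=2: v_2(a)=3, v_2(b)=0; units ≡ 5, 3 (mod 8); ε·ε+αω+βω = 0·1+3·1+0·1 ≡ 1  ⇒  (a,b)_2 = -1.
v=17: a=17^0·(≡2), b=17^1·(≡10) mod 17; (2|17)=+1, (10|17)=-1; (−1)^{0·1·8}·(+1)^1·(-1)^0 = +1.
v=37: a=37^0·(≡8), b=37^-2·(≡31) mod 37; (8|37)=-1, (31|37)=-1; (−1)^{0·-2·18}·(-1)^-2·(-1)^0 = +1.
v=23: a=23^1·(≡14), b=23^0·(≡8) mod 23; (14|23)=-1, (8|23)=+1; (−1)^{1·0·11}·(-1)^0·(+1)^1 = +1.
v=3: a=3^-4·(≡1), b=3^6·(≡1) mod 3; (1|3)=+1, (1|3)=+1; (−1)^{-4·6·1}·(+1)^6·(+1)^-4 = +1.
v=7: a=7^1·(≡5), b=7^-2·(≡6) mod 7; (5|7)=-1, (6|7)=-1; (−1)^{1·-2·3}·(-1)^-2·(-1)^1 = -1.
v=13: a=13^1·(≡4), b=13^0·(≡7) mod 13; (4|13)=+1, (7|13)=-1; (−1)^{1·0·6}·(+1)^0·(-1)^1 = -1.
v=∞: 4186 > 0 and 187 > 0  ⇒  (a,b)_∞ = +1.
v=11: a=11^0·(≡7), b=11^3·(≡6) mod 11; (7|11)=-1, (6|11)=-1; (−1)^{0·3·5}·(-1)^3·(-1)^0 = -1.
|Ram(4186, 187)| = 4, even; anisotropic at {2, 7, 11, 13}.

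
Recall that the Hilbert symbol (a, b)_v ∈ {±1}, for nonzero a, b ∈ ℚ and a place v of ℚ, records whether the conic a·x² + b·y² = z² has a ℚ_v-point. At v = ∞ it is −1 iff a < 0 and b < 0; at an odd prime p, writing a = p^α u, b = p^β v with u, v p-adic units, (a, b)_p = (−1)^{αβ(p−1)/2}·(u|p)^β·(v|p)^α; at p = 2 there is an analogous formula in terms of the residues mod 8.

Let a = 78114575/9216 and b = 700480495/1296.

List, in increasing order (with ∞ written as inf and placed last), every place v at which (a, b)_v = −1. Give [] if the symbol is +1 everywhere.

[2, 5, 13, 17]

(a, b) ≡ (527, 34255) mod (ℚ^×)²; places V = {2, 3, 5, 7, 11, 13, 17, 31, ∞}.
(a,b)_11: α=2, u≡2; β=2, v≡9 (mod 11); (2|11)=-1, (9|11)=+1; sign (−1)^0·-1^2·+1^2 = +1.
(a,b)_∞: sgn(527)=+, sgn(34255)=+, so +1.
(a,b)_5: α=2, u≡3; β=1, v≡4 (mod 5); (3|5)=-1, (4|5)=+1; sign (−1)^0·-1^1·+1^2 = -1.
(a,b)_3: α=-2, u≡2; β=-4, v≡1 (mod 3); (2|3)=-1, (1|3)=+1; sign (−1)^0·-1^-4·+1^-2 = +1.
(a,b)_17: α=1, u≡14; β=1, v≡4 (mod 17); (14|17)=-1, (4|17)=+1; sign (−1)^0·-1^1·+1^1 = -1.
(a,b)_13: α=0, u≡7; β=3, v≡4 (mod 13); (7|13)=-1, (4|13)=+1; sign (−1)^0·-1^3·+1^0 = -1.
(a,b)_2: α=-10, β=-4; u≡7, v≡7 (mod 8); ε(u)ε(v)=1·1, αω(v)=-10·0, βω(u)=-4·0; sum ≡ 1  ⇒  -1.
(a,b)_31: α=1, u≡23; β=1, v≡16 (mod 31); (23|31)=-1, (16|31)=+1; sign (−1)^1·-1^1·+1^1 = +1.
(a,b)_7: α=2, u≡4; β=0, v≡1 (mod 7); (4|7)=+1, (1|7)=+1; sign (−1)^0·+1^0·+1^2 = +1.
|Ram(527, 34255)| = 4, even; anisotropic at {2, 5, 13, 17}.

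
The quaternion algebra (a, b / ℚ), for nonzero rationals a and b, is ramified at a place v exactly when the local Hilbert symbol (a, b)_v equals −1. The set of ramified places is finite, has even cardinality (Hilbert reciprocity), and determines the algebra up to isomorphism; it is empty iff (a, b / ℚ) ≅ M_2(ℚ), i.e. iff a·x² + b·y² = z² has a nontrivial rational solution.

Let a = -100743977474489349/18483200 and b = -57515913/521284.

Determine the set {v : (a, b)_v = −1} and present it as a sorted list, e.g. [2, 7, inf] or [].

[2, 3, 7, 11, 13, inf]

Mod squares: a ≡ -858, b ≡ -273. Check v ∈ {∞, 2, 3, 5, 7, 11, 13, 17, 19}.
v=7: a=7^4·(≡6), b=7^1·(≡6) mod 7; (6|7)=-1, (6|7)=-1; (−1)^{4·1·3}·(-1)^1·(-1)^4 = -1.
v=19: a=19^-2·(≡4), b=19^-4·(≡8) mod 19; (4|19)=+1, (8|19)=-1; (−1)^{-2·-4·9}·(+1)^-4·(-1)^-2 = +1.
v=13: a=13^3·(≡9), b=13^1·(≡8) mod 13; (9|13)=+1, (8|13)=-1; (−1)^{3·1·6}·(+1)^1·(-1)^3 = -1.
v=5: a=5^-2·(≡2), b=5^0·(≡3) mod 5; (2|5)=-1, (3|5)=-1; (−1)^{-2·0·2}·(-1)^0·(-1)^-2 = +1.
v=3: a=3^15·(≡2), b=3^7·(≡2) mod 3; (2|3)=-1, (2|3)=-1; (−1)^{15·7·1}·(-1)^7·(-1)^15 = -1.
v=2: v_2(a)=-11, v_2(b)=-2; units ≡ 3, 7 (mod 8); ε·ε+αω+βω = 1·1+-11·0+-2·1 ≡ 1  ⇒  (a,b)_2 = -1.
v=11: a=11^3·(≡2), b=11^0·(≡8) mod 11; (2|11)=-1, (8|11)=-1; (−1)^{3·0·5}·(-1)^0·(-1)^3 = -1.
v=∞: -858 < 0 and -273 < 0  ⇒  (a,b)_∞ = -1.
v=17: a=17^0·(≡13), b=17^2·(≡8) mod 17; (13|17)=+1, (8|17)=+1; (−1)^{0·2·8}·(+1)^2·(+1)^0 = +1.
Ram(-858, -273) = {2, 3, 7, 11, 13, ∞}; no ℚ_2-point on the conic.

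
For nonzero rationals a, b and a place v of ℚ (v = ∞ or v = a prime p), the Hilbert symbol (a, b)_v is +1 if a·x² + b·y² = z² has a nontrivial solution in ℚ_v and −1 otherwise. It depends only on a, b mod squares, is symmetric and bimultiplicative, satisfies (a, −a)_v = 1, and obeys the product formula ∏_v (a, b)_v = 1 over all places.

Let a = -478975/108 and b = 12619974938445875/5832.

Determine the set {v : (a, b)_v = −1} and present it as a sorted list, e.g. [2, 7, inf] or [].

[5, 17]

(a, b) ≡ (-1173, 2470) mod (ℚ^×)²; places V = {2, 3, 5, 7, 11, 13, 17, 19, 23, ∞}.
(a,b)_7: α=2, u≡6; β=2, v≡3 (mod 7); (6|7)=-1, (3|7)=-1; sign (−1)^0·-1^2·-1^2 = +1.
(a,b)_17: α=1, u≡16; β=0, v≡7 (mod 17); (16|17)=+1, (7|17)=-1; sign (−1)^0·+1^0·-1^1 = -1.
(a,b)_5: α=2, u≡2; β=3, v≡1 (mod 5); (2|5)=-1, (1|5)=+1; sign (−1)^0·-1^3·+1^2 = -1.
(a,b)_13: α=0, u≡9; β=1, v≡5 (mod 13); (9|13)=+1, (5|13)=-1; sign (−1)^0·+1^1·-1^0 = +1.
(a,b)_23: α=1, u≡8; β=2, v≡2 (mod 23); (8|23)=+1, (2|23)=+1; sign (−1)^0·+1^2·+1^1 = +1.
(a,b)_2: α=-2, β=-3; u≡3, v≡3 (mod 8); ε(u)ε(v)=1·1, αω(v)=-2·1, βω(u)=-3·1; sum ≡ 0  ⇒  +1.
(a,b)_19: α=0, u≡7; β=5, v≡11 (mod 19); (7|19)=+1, (11|19)=+1; sign (−1)^0·+1^5·+1^0 = +1.
(a,b)_11: α=0, u≡1; β=2, v≡2 (mod 11); (1|11)=+1, (2|11)=-1; sign (−1)^0·+1^2·-1^0 = +1.
(a,b)_3: α=-3, u≡2; β=-6, v≡1 (mod 3); (2|3)=-1, (1|3)=+1; sign (−1)^0·-1^-6·+1^-3 = +1.
(a,b)_∞: sgn(-1173)=−, sgn(2470)=+, so +1.
(-1173, 2470 / ℚ) ramifies at {5, 17}: a division algebra.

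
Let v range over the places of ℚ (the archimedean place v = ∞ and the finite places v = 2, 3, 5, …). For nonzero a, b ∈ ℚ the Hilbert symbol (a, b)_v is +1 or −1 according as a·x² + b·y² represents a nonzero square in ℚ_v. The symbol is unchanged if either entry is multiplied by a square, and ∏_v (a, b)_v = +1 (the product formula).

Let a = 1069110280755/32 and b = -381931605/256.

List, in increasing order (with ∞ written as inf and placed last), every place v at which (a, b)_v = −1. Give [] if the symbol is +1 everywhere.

Mod squares: a ≡ 13110, b ≡ -2805. Check v ∈ {∞, 2, 3, 5, 11, 17, 19, 23, 41, 43}.
v=19: a=19^1·(≡5), b=19^0·(≡16) mod 19; (5|19)=+1, (16|19)=+1; (−1)^{1·0·9}·(+1)^0·(+1)^1 = +1.
v=2: v_2(a)=-5, v_2(b)=-8; units ≡ 3, 3 (mod 8); ε·ε+αω+βω = 1·1+-5·1+-8·1 ≡ 0  ⇒  (a,b)_2 = +1.
v=5: a=5^1·(≡3), b=5^1·(≡4) mod 5; (3|5)=-1, (4|5)=+1; (−1)^{1·1·2}·(-1)^1·(+1)^1 = -1.
v=17: a=17^0·(≡5), b=17^1·(≡6) mod 17; (5|17)=-1, (6|17)=-1; (−1)^{0·1·8}·(-1)^1·(-1)^0 = -1.
v=3: a=3^7·(≡2), b=3^5·(≡1) mod 3; (2|3)=-1, (1|3)=+1; (−1)^{7·5·1}·(-1)^5·(+1)^7 = +1.
v=11: a=11^2·(≡3), b=11^1·(≡9) mod 11; (3|11)=+1, (9|11)=+1; (−1)^{2·1·5}·(+1)^1·(+1)^2 = +1.
v=41: a=41^0·(≡40), b=41^2·(≡14) mod 41; (40|41)=+1, (14|41)=-1; (−1)^{0·2·20}·(+1)^2·(-1)^0 = +1.
v=∞: 13110 > 0 and -2805 < 0  ⇒  (a,b)_∞ = +1.
v=43: a=43^2·(≡31), b=43^0·(≡29) mod 43; (31|43)=+1, (29|43)=-1; (−1)^{2·0·21}·(+1)^0·(-1)^2 = +1.
v=23: a=23^1·(≡13), b=23^0·(≡8) mod 23; (13|23)=+1, (8|23)=+1; (−1)^{1·0·11}·(+1)^0·(+1)^1 = +1.
(13110, -2805 / ℚ) ramifies at {5, 17}: a division algebra.

[5, 17]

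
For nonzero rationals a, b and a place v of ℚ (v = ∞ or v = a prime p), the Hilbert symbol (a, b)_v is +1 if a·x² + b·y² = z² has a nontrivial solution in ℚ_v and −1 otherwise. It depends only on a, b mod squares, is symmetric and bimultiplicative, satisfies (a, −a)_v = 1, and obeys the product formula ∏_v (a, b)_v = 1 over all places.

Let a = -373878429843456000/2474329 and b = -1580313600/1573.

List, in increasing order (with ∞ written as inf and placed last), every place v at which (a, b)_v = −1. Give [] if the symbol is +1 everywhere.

[5, 13, 19, inf]

(a, b) ≡ (-190, -247) mod (ℚ^×)²; places V = {2, 3, 5, 11, 13, 19, ∞}.
(a,b)_5: α=3, u≡3; β=2, v≡2 (mod 5); (3|5)=-1, (2|5)=-1; sign (−1)^0·-1^2·-1^3 = -1.
(a,b)_∞: sgn(-190)=−, sgn(-247)=−, so -1.
(a,b)_11: α=-4, u≡8; β=-2, v≡7 (mod 11); (8|11)=-1, (7|11)=-1; sign (−1)^0·-1^-2·-1^-4 = +1.
(a,b)_19: α=5, u≡5; β=3, v≡11 (mod 19); (5|19)=+1, (11|19)=+1; sign (−1)^1·+1^3·+1^5 = -1.
(a,b)_3: α=2, u≡2; β=2, v≡2 (mod 3); (2|3)=-1, (2|3)=-1; sign (−1)^0·-1^2·-1^2 = +1.
(a,b)_13: α=-2, u≡6; β=-1, v≡11 (mod 13); (6|13)=-1, (11|13)=-1; sign (−1)^0·-1^-1·-1^-2 = -1.
(a,b)_2: α=27, β=10; u≡1, v≡1 (mod 8); ε(u)ε(v)=0·0, αω(v)=27·0, βω(u)=10·0; sum ≡ 0  ⇒  +1.
Ram(-190, -247) = {5, 13, 19, ∞}; no ℚ_5-point on the conic.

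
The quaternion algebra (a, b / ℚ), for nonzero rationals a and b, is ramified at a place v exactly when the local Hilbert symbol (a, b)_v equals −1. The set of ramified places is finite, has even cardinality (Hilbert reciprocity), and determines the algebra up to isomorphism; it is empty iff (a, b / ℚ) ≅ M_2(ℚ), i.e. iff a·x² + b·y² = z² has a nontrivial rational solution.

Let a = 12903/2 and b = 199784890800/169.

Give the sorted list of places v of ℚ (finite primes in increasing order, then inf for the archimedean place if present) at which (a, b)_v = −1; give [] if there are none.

(a, b) ≡ (25806, 3) mod (ℚ^×)²; places V = {2, 3, 5, 11, 13, 17, 23, ∞}.
(a,b)_23: α=1, u≡16; β=2, v≡6 (mod 23); (16|23)=+1, (6|23)=+1; sign (−1)^0·+1^2·+1^1 = +1.
(a,b)_2: α=-1, β=4; u≡7, v≡3 (mod 8); ε(u)ε(v)=1·1, αω(v)=-1·1, βω(u)=4·0; sum ≡ 0  ⇒  +1.
(a,b)_5: α=0, u≡4; β=2, v≡3 (mod 5); (4|5)=+1, (3|5)=-1; sign (−1)^0·+1^2·-1^0 = +1.
(a,b)_13: α=0, u≡10; β=-2, v≡1 (mod 13); (10|13)=+1, (1|13)=+1; sign (−1)^0·+1^-2·+1^0 = +1.
(a,b)_17: α=1, u≡14; β=2, v≡14 (mod 17); (14|17)=-1, (14|17)=-1; sign (−1)^0·-1^2·-1^1 = -1.
(a,b)_3: α=1, u≡1; β=3, v≡1 (mod 3); (1|3)=+1, (1|3)=+1; sign (−1)^1·+1^3·+1^1 = -1.
(a,b)_∞: sgn(25806)=+, sgn(3)=+, so +1.
(a,b)_11: α=1, u≡9; β=2, v≡4 (mod 11); (9|11)=+1, (4|11)=+1; sign (−1)^0·+1^2·+1^1 = +1.
Ram(25806, 3) = {3, 17}; no ℚ_3-point on the conic.

[3, 17]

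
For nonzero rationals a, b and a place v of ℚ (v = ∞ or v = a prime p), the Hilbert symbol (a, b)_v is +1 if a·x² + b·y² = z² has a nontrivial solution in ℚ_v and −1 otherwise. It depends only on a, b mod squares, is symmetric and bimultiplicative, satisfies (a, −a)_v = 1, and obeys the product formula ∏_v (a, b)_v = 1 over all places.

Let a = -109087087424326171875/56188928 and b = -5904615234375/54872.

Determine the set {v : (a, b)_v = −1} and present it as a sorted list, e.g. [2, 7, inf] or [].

[5, 11, 13, 19, 29, inf]

(a, b) ≡ (-418, -787930) mod (ℚ^×)²; places V = {2, 3, 5, 11, 13, 19, 29, ∞}.
(a,b)_29: α=2, u≡26; β=1, v≡8 (mod 29); (26|29)=-1, (8|29)=-1; sign (−1)^0·-1^1·-1^2 = -1.
(a,b)_5: α=10, u≡3; β=9, v≡1 (mod 5); (3|5)=-1, (1|5)=+1; sign (−1)^0·-1^9·+1^10 = -1.
(a,b)_2: α=-13, β=-3; u≡7, v≡3 (mod 8); ε(u)ε(v)=1·1, αω(v)=-13·1, βω(u)=-3·0; sum ≡ 0  ⇒  +1.
(a,b)_∞: sgn(-418)=−, sgn(-787930)=−, so -1.
(a,b)_11: α=3, u≡6; β=1, v≡10 (mod 11); (6|11)=-1, (10|11)=-1; sign (−1)^1·-1^1·-1^3 = -1.
(a,b)_19: α=-3, u≡7; β=-3, v≡17 (mod 19); (7|19)=+1, (17|19)=+1; sign (−1)^1·+1^-3·+1^-3 = -1.
(a,b)_13: α=2, u≡6; β=1, v≡9 (mod 13); (6|13)=-1, (9|13)=+1; sign (−1)^0·-1^1·+1^2 = -1.
(a,b)_3: α=10, u≡2; β=6, v≡2 (mod 3); (2|3)=-1, (2|3)=-1; sign (−1)^0·-1^6·-1^10 = +1.
|Ram(-418, -787930)| = 6, even; anisotropic at {5, 11, 13, 19, 29, ∞}.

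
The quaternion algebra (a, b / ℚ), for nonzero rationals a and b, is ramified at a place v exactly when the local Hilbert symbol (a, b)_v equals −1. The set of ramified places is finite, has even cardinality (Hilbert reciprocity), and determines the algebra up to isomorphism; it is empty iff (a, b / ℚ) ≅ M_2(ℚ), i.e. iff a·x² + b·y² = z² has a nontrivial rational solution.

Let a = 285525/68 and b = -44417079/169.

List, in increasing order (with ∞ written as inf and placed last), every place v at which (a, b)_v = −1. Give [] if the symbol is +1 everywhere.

(a, b) ≡ (2397, -31) mod (ℚ^×)²; places V = {2, 3, 5, 7, 13, 17, 19, 31, 47, ∞}.
(a,b)_17: α=-1, u≡11; β=0, v≡6 (mod 17); (11|17)=-1, (6|17)=-1; sign (−1)^0·-1^0·-1^-1 = -1.
(a,b)_∞: sgn(2397)=+, sgn(-31)=−, so +1.
(a,b)_19: α=0, u≡8; β=2, v≡7 (mod 19); (8|19)=-1, (7|19)=+1; sign (−1)^0·-1^2·+1^0 = +1.
(a,b)_13: α=0, u≡2; β=-2, v≡8 (mod 13); (2|13)=-1, (8|13)=-1; sign (−1)^0·-1^-2·-1^0 = +1.
(a,b)_47: α=1, u≡14; β=0, v≡8 (mod 47); (14|47)=+1, (8|47)=+1; sign (−1)^0·+1^0·+1^1 = +1.
(a,b)_7: α=0, u≡6; β=2, v≡1 (mod 7); (6|7)=-1, (1|7)=+1; sign (−1)^0·-1^2·+1^0 = +1.
(a,b)_5: α=2, u≡2; β=0, v≡4 (mod 5); (2|5)=-1, (4|5)=+1; sign (−1)^0·-1^0·+1^2 = +1.
(a,b)_2: α=-2, β=0; u≡5, v≡1 (mod 8); ε(u)ε(v)=0·0, αω(v)=-2·0, βω(u)=0·1; sum ≡ 0  ⇒  +1.
(a,b)_3: α=5, u≡1; β=4, v≡2 (mod 3); (1|3)=+1, (2|3)=-1; sign (−1)^0·+1^4·-1^5 = -1.
(a,b)_31: α=0, u≡18; β=1, v≡3 (mod 31); (18|31)=+1, (3|31)=-1; sign (−1)^0·+1^1·-1^0 = +1.
(2397, -31 / ℚ) ramifies at {3, 17}: a division algebra.

[3, 17]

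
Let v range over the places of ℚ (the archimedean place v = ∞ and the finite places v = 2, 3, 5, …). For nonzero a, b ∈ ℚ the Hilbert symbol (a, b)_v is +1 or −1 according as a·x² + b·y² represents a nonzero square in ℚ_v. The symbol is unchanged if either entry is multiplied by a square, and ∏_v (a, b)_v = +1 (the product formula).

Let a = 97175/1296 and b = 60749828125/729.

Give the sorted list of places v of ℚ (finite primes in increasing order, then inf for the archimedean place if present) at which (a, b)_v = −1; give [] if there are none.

Mod squares: a ≡ 23, b ≡ 3887989. Check v ∈ {∞, 2, 3, 5, 7, 13, 19, 23, 31, 41}.
v=5: a=5^2·(≡2), b=5^6·(≡1) mod 5; (2|5)=-1, (1|5)=+1; (−1)^{2·6·2}·(-1)^6·(+1)^2 = +1.
v=13: a=13^2·(≡9), b=13^0·(≡12) mod 13; (9|13)=+1, (12|13)=+1; (−1)^{2·0·6}·(+1)^0·(+1)^2 = +1.
v=41: a=41^0·(≡33), b=41^1·(≡20) mod 41; (33|41)=+1, (20|41)=+1; (−1)^{0·1·20}·(+1)^1·(+1)^0 = +1.
v=2: v_2(a)=-4, v_2(b)=0; units ≡ 7, 5 (mod 8); ε·ε+αω+βω = 1·0+-4·1+0·0 ≡ 0  ⇒  (a,b)_2 = +1.
v=7: a=7^0·(≡1), b=7^1·(≡5) mod 7; (1|7)=+1, (5|7)=-1; (−1)^{0·1·3}·(+1)^1·(-1)^0 = +1.
v=31: a=31^0·(≡12), b=31^1·(≡17) mod 31; (12|31)=-1, (17|31)=-1; (−1)^{0·1·15}·(-1)^1·(-1)^0 = -1.
v=23: a=23^1·(≡2), b=23^1·(≡8) mod 23; (2|23)=+1, (8|23)=+1; (−1)^{1·1·11}·(+1)^1·(+1)^1 = -1.
v=3: a=3^-4·(≡2), b=3^-6·(≡1) mod 3; (2|3)=-1, (1|3)=+1; (−1)^{-4·-6·1}·(-1)^-6·(+1)^-4 = +1.
v=19: a=19^0·(≡7), b=19^1·(≡1) mod 19; (7|19)=+1, (1|19)=+1; (−1)^{0·1·9}·(+1)^1·(+1)^0 = +1.
v=∞: 23 > 0 and 3887989 > 0  ⇒  (a,b)_∞ = +1.
|Ram(23, 3887989)| = 2, even; anisotropic at {23, 31}.

[23, 31]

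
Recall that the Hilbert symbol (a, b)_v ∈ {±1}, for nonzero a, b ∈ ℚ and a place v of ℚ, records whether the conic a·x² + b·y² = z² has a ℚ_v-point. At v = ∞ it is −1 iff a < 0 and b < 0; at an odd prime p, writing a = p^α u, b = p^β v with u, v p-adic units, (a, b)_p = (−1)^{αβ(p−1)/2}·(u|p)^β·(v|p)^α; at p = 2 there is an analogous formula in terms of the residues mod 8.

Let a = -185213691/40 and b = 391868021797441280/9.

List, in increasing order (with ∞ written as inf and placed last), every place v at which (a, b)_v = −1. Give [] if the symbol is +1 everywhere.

[5, 13, 19, 29]

(a, b) ≡ (-1217710, 608855) mod (ℚ^×)²; places V = {2, 3, 5, 7, 13, 17, 19, 29, ∞}.
(a,b)_5: α=-1, u≡3; β=1, v≡4 (mod 5); (3|5)=-1, (4|5)=+1; sign (−1)^0·-1^1·+1^-1 = -1.
(a,b)_2: α=-3, β=8; u≡1, v≡7 (mod 8); ε(u)ε(v)=0·1, αω(v)=-3·0, βω(u)=8·0; sum ≡ 0  ⇒  +1.
(a,b)_13: α=3, u≡2; β=3, v≡1 (mod 13); (2|13)=-1, (1|13)=+1; sign (−1)^0·-1^3·+1^3 = -1.
(a,b)_∞: sgn(-1217710)=−, sgn(608855)=+, so +1.
(a,b)_29: α=1, u≡15; β=3, v≡6 (mod 29); (15|29)=-1, (6|29)=+1; sign (−1)^0·-1^3·+1^1 = -1.
(a,b)_19: α=1, u≡16; β=3, v≡6 (mod 19); (16|19)=+1, (6|19)=+1; sign (−1)^1·+1^3·+1^1 = -1.
(a,b)_17: α=1, u≡9; β=1, v≡15 (mod 17); (9|17)=+1, (15|17)=+1; sign (−1)^0·+1^1·+1^1 = +1.
(a,b)_7: α=0, u≡6; β=2, v≡2 (mod 7); (6|7)=-1, (2|7)=+1; sign (−1)^0·-1^2·+1^0 = +1.
(a,b)_3: α=2, u≡2; β=-2, v≡2 (mod 3); (2|3)=-1, (2|3)=-1; sign (−1)^0·-1^-2·-1^2 = +1.
Ram(-1217710, 608855) = {5, 13, 19, 29}; no ℚ_5-point on the conic.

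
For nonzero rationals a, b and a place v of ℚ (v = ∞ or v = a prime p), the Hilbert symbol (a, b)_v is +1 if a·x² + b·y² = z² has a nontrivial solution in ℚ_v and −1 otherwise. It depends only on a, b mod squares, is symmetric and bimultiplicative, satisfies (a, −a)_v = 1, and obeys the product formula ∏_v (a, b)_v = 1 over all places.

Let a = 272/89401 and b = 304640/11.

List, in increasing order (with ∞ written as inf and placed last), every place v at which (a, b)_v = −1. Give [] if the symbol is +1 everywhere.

[5, 7, 11, 17]

(a, b) ≡ (17, 13090) mod (ℚ^×)²; places V = {2, 5, 7, 11, 13, 17, 23, ∞}.
(a,b)_7: α=0, u≡5; β=1, v≡2 (mod 7); (5|7)=-1, (2|7)=+1; sign (−1)^0·-1^1·+1^0 = -1.
(a,b)_2: α=4, β=9; u≡1, v≡1 (mod 8); ε(u)ε(v)=0·0, αω(v)=4·0, βω(u)=9·0; sum ≡ 0  ⇒  +1.
(a,b)_17: α=1, u≡9; β=1, v≡11 (mod 17); (9|17)=+1, (11|17)=-1; sign (−1)^0·+1^1·-1^1 = -1.
(a,b)_11: α=0, u≡2; β=-1, v≡6 (mod 11); (2|11)=-1, (6|11)=-1; sign (−1)^0·-1^-1·-1^0 = -1.
(a,b)_∞: sgn(17)=+, sgn(13090)=+, so +1.
(a,b)_5: α=0, u≡2; β=1, v≡3 (mod 5); (2|5)=-1, (3|5)=-1; sign (−1)^0·-1^1·-1^0 = -1.
(a,b)_13: α=-2, u≡10; β=0, v≡1 (mod 13); (10|13)=+1, (1|13)=+1; sign (−1)^0·+1^0·+1^-2 = +1.
(a,b)_23: α=-2, u≡11; β=0, v≡13 (mod 23); (11|23)=-1, (13|23)=+1; sign (−1)^0·-1^0·+1^-2 = +1.
|Ram(17, 13090)| = 4, even; anisotropic at {5, 7, 11, 17}.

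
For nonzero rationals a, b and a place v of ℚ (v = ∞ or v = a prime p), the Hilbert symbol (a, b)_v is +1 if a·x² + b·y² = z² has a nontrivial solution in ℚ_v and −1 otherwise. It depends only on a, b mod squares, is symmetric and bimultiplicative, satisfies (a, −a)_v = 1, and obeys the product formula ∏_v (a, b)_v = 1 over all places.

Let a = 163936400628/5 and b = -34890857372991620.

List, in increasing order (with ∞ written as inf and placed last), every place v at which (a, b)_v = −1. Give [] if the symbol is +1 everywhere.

[5, 13, 19, 31]

Mod squares: a ≡ 204920500785, b ≡ -534905. Check v ∈ {∞, 2, 3, 5, 7, 11, 13, 17, 19, 29, 31, 47}.
v=19: a=19^1·(≡1), b=19^2·(≡10) mod 19; (1|19)=+1, (10|19)=-1; (−1)^{1·2·9}·(+1)^2·(-1)^1 = -1.
v=47: a=47^1·(≡3), b=47^2·(≡37) mod 47; (3|47)=+1, (37|47)=+1; (−1)^{1·2·23}·(+1)^2·(+1)^1 = +1.
v=7: a=7^1·(≡3), b=7^1·(≡1) mod 7; (3|7)=-1, (1|7)=+1; (−1)^{1·1·3}·(-1)^1·(+1)^1 = +1.
v=29: a=29^1·(≡22), b=29^1·(≡4) mod 29; (22|29)=+1, (4|29)=+1; (−1)^{1·1·14}·(+1)^1·(+1)^1 = +1.
v=11: a=11^1·(≡7), b=11^2·(≡5) mod 11; (7|11)=-1, (5|11)=+1; (−1)^{1·2·5}·(-1)^2·(+1)^1 = +1.
v=13: a=13^1·(≡4), b=13^2·(≡2) mod 13; (4|13)=+1, (2|13)=-1; (−1)^{1·2·6}·(+1)^2·(-1)^1 = -1.
v=5: a=5^-1·(≡3), b=5^1·(≡1) mod 5; (3|5)=-1, (1|5)=+1; (−1)^{-1·1·2}·(-1)^1·(+1)^-1 = -1.
v=3: a=3^1·(≡2), b=3^0·(≡1) mod 3; (2|3)=-1, (1|3)=+1; (−1)^{1·0·1}·(-1)^0·(+1)^1 = +1.
v=17: a=17^1·(≡15), b=17^1·(≡13) mod 17; (15|17)=+1, (13|17)=+1; (−1)^{1·1·8}·(+1)^1·(+1)^1 = +1.
v=∞: 204920500785 > 0 and -534905 < 0  ⇒  (a,b)_∞ = +1.
v=2: v_2(a)=2, v_2(b)=2; units ≡ 1, 7 (mod 8); ε·ε+αω+βω = 0·1+2·0+2·0 ≡ 0  ⇒  (a,b)_2 = +1.
v=31: a=31^1·(≡23), b=31^1·(≡26) mod 31; (23|31)=-1, (26|31)=-1; (−1)^{1·1·15}·(-1)^1·(-1)^1 = -1.
(204920500785, -534905 / ℚ) ramifies at {5, 13, 19, 31}: a division algebra.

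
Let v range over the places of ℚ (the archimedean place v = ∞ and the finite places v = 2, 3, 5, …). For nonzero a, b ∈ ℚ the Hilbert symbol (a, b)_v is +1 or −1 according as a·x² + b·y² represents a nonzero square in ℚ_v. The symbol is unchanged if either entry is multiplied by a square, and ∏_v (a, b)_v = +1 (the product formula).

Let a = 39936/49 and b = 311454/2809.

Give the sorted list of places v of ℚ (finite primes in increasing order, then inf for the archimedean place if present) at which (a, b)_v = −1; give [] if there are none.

Mod squares: a ≡ 39, b ≡ 286. Check v ∈ {∞, 2, 3, 7, 11, 13, 53}.
v=∞: 39 > 0 and 286 > 0  ⇒  (a,b)_∞ = +1.
v=2: v_2(a)=10, v_2(b)=1; units ≡ 7, 7 (mod 8); ε·ε+αω+βω = 1·1+10·0+1·0 ≡ 1  ⇒  (a,b)_2 = -1.
v=53: a=53^0·(≡33), b=53^-2·(≡26) mod 53; (33|53)=-1, (26|53)=-1; (−1)^{0·-2·26}·(-1)^-2·(-1)^0 = +1.
v=3: a=3^1·(≡1), b=3^2·(≡1) mod 3; (1|3)=+1, (1|3)=+1; (−1)^{1·2·1}·(+1)^2·(+1)^1 = +1.
v=13: a=13^1·(≡3), b=13^1·(≡12) mod 13; (3|13)=+1, (12|13)=+1; (−1)^{1·1·6}·(+1)^1·(+1)^1 = +1.
v=7: a=7^-2·(≡1), b=7^0·(≡5) mod 7; (1|7)=+1, (5|7)=-1; (−1)^{-2·0·3}·(+1)^0·(-1)^-2 = +1.
v=11: a=11^0·(≡10), b=11^3·(≡9) mod 11; (10|11)=-1, (9|11)=+1; (−1)^{0·3·5}·(-1)^3·(+1)^0 = -1.
|Ram(39, 286)| = 2, even; anisotropic at {2, 11}.

[2, 11]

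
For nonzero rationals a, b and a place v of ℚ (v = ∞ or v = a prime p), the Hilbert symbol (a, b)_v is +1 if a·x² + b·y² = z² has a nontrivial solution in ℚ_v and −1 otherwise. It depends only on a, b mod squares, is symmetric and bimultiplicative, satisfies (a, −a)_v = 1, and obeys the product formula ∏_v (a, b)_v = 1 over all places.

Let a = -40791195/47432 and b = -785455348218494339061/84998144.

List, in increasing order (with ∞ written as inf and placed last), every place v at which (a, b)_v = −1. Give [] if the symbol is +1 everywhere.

Mod squares: a ≡ -310, b ≡ -3094. Check v ∈ {∞, 2, 3, 5, 7, 11, 13, 17, 19, 23, 31}.
v=7: a=7^-2·(≡5), b=7^-3·(≡3) mod 7; (5|7)=-1, (3|7)=-1; (−1)^{-2·-3·3}·(-1)^-3·(-1)^-2 = -1.
v=2: v_2(a)=-3, v_2(b)=-11; units ≡ 5, 5 (mod 8); ε·ε+αω+βω = 0·0+-3·1+-11·1 ≡ 0  ⇒  (a,b)_2 = +1.
v=19: a=19^2·(≡14), b=19^0·(≡2) mod 19; (14|19)=-1, (2|19)=-1; (−1)^{2·0·9}·(-1)^0·(-1)^2 = +1.
v=31: a=31^1·(≡6), b=31^4·(≡3) mod 31; (6|31)=-1, (3|31)=-1; (−1)^{1·4·15}·(-1)^4·(-1)^1 = -1.
v=13: a=13^0·(≡11), b=13^3·(≡10) mod 13; (11|13)=-1, (10|13)=+1; (−1)^{0·3·6}·(-1)^3·(+1)^0 = -1.
v=17: a=17^0·(≡8), b=17^1·(≡12) mod 17; (8|17)=+1, (12|17)=-1; (−1)^{0·1·8}·(+1)^1·(-1)^0 = +1.
v=23: a=23^0·(≡3), b=23^2·(≡5) mod 23; (3|23)=+1, (5|23)=-1; (−1)^{0·2·11}·(+1)^2·(-1)^0 = +1.
v=11: a=11^-2·(≡4), b=11^-2·(≡7) mod 11; (4|11)=+1, (7|11)=-1; (−1)^{-2·-2·5}·(+1)^-2·(-1)^-2 = +1.
v=∞: -310 < 0 and -3094 < 0  ⇒  (a,b)_∞ = -1.
v=5: a=5^1·(≡3), b=5^0·(≡1) mod 5; (3|5)=-1, (1|5)=+1; (−1)^{1·0·2}·(-1)^0·(+1)^1 = +1.
v=3: a=3^6·(≡2), b=3^16·(≡2) mod 3; (2|3)=-1, (2|3)=-1; (−1)^{6·16·1}·(-1)^16·(-1)^6 = +1.
(-310, -3094 / ℚ) ramifies at {7, 13, 31, ∞}: a division algebra.

[7, 13, 31, inf]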